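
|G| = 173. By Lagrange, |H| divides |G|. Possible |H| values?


Lagrange's theorem: |H| divides |G|
|G| = 173
Divisors of 173: 1, 173

Possible subgroup orders: {1, 173}


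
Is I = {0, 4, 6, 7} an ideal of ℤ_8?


Check ideal conditions for I = {0, 4, 6, 7} in ℤ_8:
(1) I is an additive subgroup? No
(2) For r ∈ ℤ_8 and a ∈ I: r·a ∈ I? No  [counterexample: r=3, a=6, r·a mod 8 = 2 ∉ I]

No, I is not an ideal of ℤ_8


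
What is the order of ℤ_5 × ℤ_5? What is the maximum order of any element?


|ℤ_5 × ℤ_5| = 5 × 5 = 25
Max element order = lcm(5,5) = 5
Cyclic? No (gcd=5)

|ℤ_5×ℤ_5| = 25, max element order = 5


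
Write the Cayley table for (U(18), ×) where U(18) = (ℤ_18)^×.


Elements: {1, 5, 7, 11, 13, 17}
Operation: multiplication mod 18
Entry (a, b) = (a × b) mod 18

Cayley table:
   |  1 |  5 |  7 | 11 | 13 | 17
 1 |  1 |  5 |  7 | 11 | 13 | 17
 5 |  5 |  7 | 17 |  1 | 11 | 13
 7 |  7 | 17 | 13 |  5 |  1 | 11
11 | 11 |  1 |  5 | 13 | 17 |  7
13 | 13 | 11 |  1 | 17 |  7 |  5
17 | 17 | 13 | 11 |  7 |  5 |  1


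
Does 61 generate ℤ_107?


g generates ℤ_n iff gcd(g, n) = 1
gcd(61, 107) = 1
Since gcd = 1, 61 is a generator.

Yes, 61 generates ℤ_107


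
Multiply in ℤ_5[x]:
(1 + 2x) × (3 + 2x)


Expand and collect like terms; reduce coefficients mod 5:
x^0: 1·3 = 3 ≡ 3 (mod 5)
x^1: 1·2 + 2·3 = 8 ≡ 3 (mod 5)
x^2: 2·2 = 4 ≡ 4 (mod 5)
Result: 3 + 3x + 4x^2

f · g = 3 + 3x + 4x^2


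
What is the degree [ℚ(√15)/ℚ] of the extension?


√15 has minimal polynomial x² - 15 (irreducible over ℚ since 15 is squarefree)

[ℚ(√15)/ℚ] = 2


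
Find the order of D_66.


|D_n| = 2n (n rotations and n reflections)
|D_66| = 2×66 = 132

|D_66| = 132


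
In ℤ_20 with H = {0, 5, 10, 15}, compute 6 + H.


6 + H = {6 + h (mod 20) : h ∈ H}
6+0=6, 6+5=11, 6+10=16, 6+15=1
6 + H = {1, 6, 11, 16} = 1 + H

6 + H = {1, 6, 11, 16}


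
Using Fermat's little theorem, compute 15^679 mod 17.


Fermat's little theorem: if p is prime and gcd(a,p)=1, then a^(p-1) ≡ 1 (mod p)
p = 17 is prime, gcd(15,17) = 1
Reduce exponent: 679 mod 16 = 7
So 15^679 ≡ 15^7 (mod 17)
15^7 mod 17 = 8

15^679 ≡ 8 (mod 17)


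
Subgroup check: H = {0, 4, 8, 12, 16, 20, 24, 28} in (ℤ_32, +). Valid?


Subgroup test for H = {0, 4, 8, 12, 16, 20, 24, 28} in (ℤ_32, +):
(1) 0 ∈ H? Yes
(2) Closure: for all a,b ∈ H, (a+b) mod 32 ∈ H? Yes
(3) Inverses: for all a ∈ H, -a mod 32 ∈ H? Yes

Yes, H is a subgroup of ℤ_32


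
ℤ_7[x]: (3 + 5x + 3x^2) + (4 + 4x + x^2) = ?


Add coefficients mod 7:
x^0: 3 + 4 = 0 (mod 7)
x^1: 5 + 4 = 2 (mod 7)
x^2: 3 + 1 = 4 (mod 7)
Result: 2x + 4x^2

f + g = 2x + 4x^2


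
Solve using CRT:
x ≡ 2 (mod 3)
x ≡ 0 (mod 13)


m₁ = 3, m₂ = 13, gcd = 1, so CRT applies. M = m₁·m₂ = 39
Let M₁ = M/m₁ = 13, M₂ = M/m₂ = 3
Find y₁ ≡ M₁⁻¹ (mod m₁): 13⁻¹ ≡ 1 (mod 3)
Find y₂ ≡ M₂⁻¹ (mod m₂): 3⁻¹ ≡ 9 (mod 13)
x = a₁·M₁·y₁ + a₂·M₂·y₂ = 2·13·1 + 0·3·9 = 26
Reduce mod 39: x ≡ 26
Check: 26 mod 3 = 2 ✓, 26 mod 13 = 0 ✓

x ≡ 26 (mod 39)


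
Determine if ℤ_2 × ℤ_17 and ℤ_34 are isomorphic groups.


Comparing ℤ_2 × ℤ_17 and ℤ_34:
gcd(2,17) = 1, so ℤ_2 × ℤ_17 ≅ ℤ_34 (CRT)

Yes, ℤ_2 × ℤ_17 ≅ ℤ_34


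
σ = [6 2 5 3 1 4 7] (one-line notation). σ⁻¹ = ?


To find σ⁻¹, swap domain and range:
σ(1) = 6 → σ⁻¹(6) = 1
σ(2) = 2 → σ⁻¹(2) = 2
σ(3) = 5 → σ⁻¹(5) = 3
σ(4) = 3 → σ⁻¹(3) = 4
σ(5) = 1 → σ⁻¹(1) = 5
σ(6) = 4 → σ⁻¹(4) = 6
σ(7) = 7 → σ⁻¹(7) = 7

σ⁻¹ = [5 2 4 6 3 1 7]


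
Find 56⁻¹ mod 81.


Use the extended Euclidean algorithm to write 1 = 56·s + 81·t; then s mod 81 is the inverse.
Euclidean algorithm:
  56 = 0·81 + 56
  81 = 1·56 + 25
  56 = 2·25 + 6
  25 = 4·6 + 1
  6 = 6·1 + 0
gcd(56,81) = 1
Back-substitution gives: 56·(-13) + 81·(9) = 1
So 56⁻¹ ≡ -13 ≡ 68 (mod 81)
Check: 56 × 68 = 3808 ≡ 1 (mod 81) ✓

56⁻¹ ≡ 68 (mod 81)


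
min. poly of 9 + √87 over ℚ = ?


Let α = 9 + √87. Then α - 9 = √87, so (α - 9)² = 87, giving α² - 18α - 6 = 0. Degree 2 and α ∉ ℚ, so this is the minimal polynomial.

Minimal polynomial: x² - 18x - 6


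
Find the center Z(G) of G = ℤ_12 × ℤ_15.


Z(G) = {g ∈ G | gx = xg for all x ∈ G}
Direct product of abelian groups is abelian, so Z(G) = G

Z(ℤ_12 × ℤ_15) = ℤ_12 × ℤ_15


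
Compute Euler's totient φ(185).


Factor n: 185 = 5 × 37
φ(n) = n · ∏(1 - 1/p) over distinct primes p | n
φ(185) = 185 · (1 - 1/5) · (1 - 1/37) = 144

φ(185) = 144


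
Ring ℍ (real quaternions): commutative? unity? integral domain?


quaternion multiplication is non-commutative (ij = k ≠ ji = -k); has unity 1; a division ring but not an integral domain since integral domains are commutative by convention
Commutative: No
Integral domain: No
Has unity: Yes

ℍ (real quaternions): Commutative=No, Unity=Yes


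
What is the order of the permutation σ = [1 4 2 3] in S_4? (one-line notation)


Cycle decomposition: (2 4 3)
Cycle lengths: 3
Order = lcm(3) = 3

ord(σ) = 3


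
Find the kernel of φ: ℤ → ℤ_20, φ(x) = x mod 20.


Kernel = preimage of identity
ker(φ) = {x ∈ ℤ : x ≡ 0 (mod 20)} = 20ℤ = {0, ±20, ±40, ...}

ker(φ) = 20ℤ


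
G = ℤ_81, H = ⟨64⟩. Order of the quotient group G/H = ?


|⟨64⟩| = n / gcd(64, 81) = 81 / 1 = 81
H is normal (ℤ_81 is abelian).
|G/H| = |G| / |H| = 81 / 81 = 1

|G/H| = 1


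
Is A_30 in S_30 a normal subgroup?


H = A_30 in S_30
A_30 has index 2 in S_30, and every subgroup of index 2 is normal

Yes, normal subgroup


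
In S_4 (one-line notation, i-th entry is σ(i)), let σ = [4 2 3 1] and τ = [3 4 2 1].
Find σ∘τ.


σ∘τ: apply τ first, then σ
1 →τ 3 →σ 3
2 →τ 4 →σ 1
3 →τ 2 →σ 2
4 →τ 1 →σ 4

σ∘τ = [3 1 2 4]


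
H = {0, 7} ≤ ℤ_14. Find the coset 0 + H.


0 + H = {0 + h (mod 14) : h ∈ H}
0+0=0, 0+7=7

0 + H = {0, 7}


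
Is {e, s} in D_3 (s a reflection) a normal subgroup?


H = {e, s} in D_3 (s a reflection)
r·s·r⁻¹ = sr⁻² ≠ s for n ≥ 3, so {e, s} is not closed under conjugation

No, not a normal subgroup


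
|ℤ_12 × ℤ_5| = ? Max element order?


|ℤ_12 × ℤ_5| = 12 × 5 = 60
Max element order = lcm(12,5) = 60
Cyclic? Yes (gcd=1)

|ℤ_12×ℤ_5| = 60, max element order = 60


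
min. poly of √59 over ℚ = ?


√59 satisfies x² - 59 = 0, irreducible over ℚ since 59 is squarefree

Minimal polynomial: x² - 59


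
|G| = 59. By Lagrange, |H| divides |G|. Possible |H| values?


Lagrange's theorem: |H| divides |G|
|G| = 59
Divisors of 59: 1, 59

Possible subgroup orders: {1, 59}


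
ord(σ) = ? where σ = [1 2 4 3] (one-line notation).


Cycle decomposition: (3 4)
Cycle lengths: 2
Order = lcm(2) = 2

ord(σ) = 2


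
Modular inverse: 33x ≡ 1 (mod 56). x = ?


Use the extended Euclidean algorithm to write 1 = 33·s + 56·t; then s mod 56 is the inverse.
Euclidean algorithm:
  33 = 0·56 + 33
  56 = 1·33 + 23
  33 = 1·23 + 10
  23 = 2·10 + 3
  10 = 3·3 + 1
  3 = 3·1 + 0
gcd(33,56) = 1
Back-substitution gives: 33·(17) + 56·(-10) = 1
So 33⁻¹ ≡ 17 ≡ 17 (mod 56)
Check: 33 × 17 = 561 ≡ 1 (mod 56) ✓

33⁻¹ ≡ 17 (mod 56)


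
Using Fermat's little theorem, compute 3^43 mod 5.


Fermat's little theorem: if p is prime and gcd(a,p)=1, then a^(p-1) ≡ 1 (mod p)
p = 5 is prime, gcd(3,5) = 1
Reduce exponent: 43 mod 4 = 3
So 3^43 ≡ 3^3 (mod 5)
3^3 mod 5 = 2

3^43 ≡ 2 (mod 5)


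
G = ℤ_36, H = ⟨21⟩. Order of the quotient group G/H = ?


|⟨21⟩| = n / gcd(21, 36) = 36 / 3 = 12
H is normal (ℤ_36 is abelian).
|G/H| = |G| / |H| = 36 / 12 = 3

|G/H| = 3


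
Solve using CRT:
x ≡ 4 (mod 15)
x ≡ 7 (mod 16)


m₁ = 15, m₂ = 16, gcd = 1, so CRT applies. M = m₁·m₂ = 240
Let M₁ = M/m₁ = 16, M₂ = M/m₂ = 15
Find y₁ ≡ M₁⁻¹ (mod m₁): 16⁻¹ ≡ 1 (mod 15)
Find y₂ ≡ M₂⁻¹ (mod m₂): 15⁻¹ ≡ 15 (mod 16)
x = a₁·M₁·y₁ + a₂·M₂·y₂ = 4·16·1 + 7·15·15 = 1639
Reduce mod 240: x ≡ 199
Check: 199 mod 15 = 4 ✓, 199 mod 16 = 7 ✓

x ≡ 199 (mod 240)


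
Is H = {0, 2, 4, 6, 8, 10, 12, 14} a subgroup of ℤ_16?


Subgroup test for H = {0, 2, 4, 6, 8, 10, 12, 14} in (ℤ_16, +):
(1) 0 ∈ H? Yes
(2) Closure: for all a,b ∈ H, (a+b) mod 16 ∈ H? Yes
(3) Inverses: for all a ∈ H, -a mod 16 ∈ H? Yes

Yes, H is a subgroup of ℤ_16


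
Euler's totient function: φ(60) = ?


Factor n: 60 = 2^2 × 3 × 5
φ(n) = n · ∏(1 - 1/p) over distinct primes p | n
φ(60) = 60 · (1 - 1/2) · (1 - 1/3) · (1 - 1/5) = 16

φ(60) = 16


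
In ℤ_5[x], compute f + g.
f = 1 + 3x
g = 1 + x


Add coefficients mod 5:
x^0: 1 + 1 = 2 (mod 5)
x^1: 3 + 1 = 4 (mod 5)
Result: 2 + 4x

f + g = 2 + 4x


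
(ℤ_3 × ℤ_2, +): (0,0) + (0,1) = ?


Operation: componentwise addition mod (3, 2)
(0,0) + (0,1) = ((a₁+b₁) mod 3, (a₂+b₂) mod 2) with a = (0,0), b = (0,1)

(0,0) + (0,1) = (0,1)


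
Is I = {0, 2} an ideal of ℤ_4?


Check ideal conditions for I = {0, 2} in ℤ_4:
(1) I is an additive subgroup? Yes
(2) For r ∈ ℤ_4 and a ∈ I: r·a ∈ I? Yes

Yes, I is an ideal of ℤ_4


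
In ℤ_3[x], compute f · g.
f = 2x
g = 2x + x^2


Expand and collect like terms; reduce coefficients mod 3:
x^0: 0·0 = 0 ≡ 0 (mod 3)
x^1: 0·2 + 2·0 = 0 ≡ 0 (mod 3)
x^2: 0·1 + 2·2 = 4 ≡ 1 (mod 3)
x^3: 2·1 = 2 ≡ 2 (mod 3)
Result: x^2 + 2x^3

f · g = x^2 + 2x^3


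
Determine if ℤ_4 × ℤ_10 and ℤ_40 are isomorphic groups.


Comparing ℤ_4 × ℤ_10 and ℤ_40:
gcd(4,10) = 2 ≠ 1. Max element order in ℤ_4×ℤ_10 is lcm(4,10) = 20 < 40, so it has no element of order 40

No, ℤ_4 × ℤ_10 ≇ ℤ_40


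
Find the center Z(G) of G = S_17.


Z(G) = {g ∈ G | gx = xg for all x ∈ G}
S_n is non-abelian for n ≥ 3; Z(S_17) is trivial

Z(S_17) = {e}


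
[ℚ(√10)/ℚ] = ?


√10 has minimal polynomial x² - 10 (irreducible over ℚ since 10 is squarefree)

[ℚ(√10)/ℚ] = 2


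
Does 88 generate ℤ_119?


g generates ℤ_n iff gcd(g, n) = 1
gcd(88, 119) = 1
Since gcd = 1, 88 is a generator.

Yes, 88 generates ℤ_119


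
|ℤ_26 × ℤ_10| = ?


|A × B| = |A| · |B|
|ℤ_26 × ℤ_10| = 26 × 10 = 260

|ℤ_26 × ℤ_10| = 260


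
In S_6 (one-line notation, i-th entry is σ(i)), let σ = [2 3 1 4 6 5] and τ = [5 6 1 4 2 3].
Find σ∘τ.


σ∘τ: apply τ first, then σ
1 →τ 5 →σ 6
2 →τ 6 →σ 5
3 →τ 1 →σ 2
4 →τ 4 →σ 4
5 →τ 2 →σ 3
6 →τ 3 →σ 1

σ∘τ = [6 5 2 4 3 1]


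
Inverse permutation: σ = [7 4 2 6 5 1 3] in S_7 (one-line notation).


To find σ⁻¹, swap domain and range:
σ(1) = 7 → σ⁻¹(7) = 1
σ(2) = 4 → σ⁻¹(4) = 2
σ(3) = 2 → σ⁻¹(2) = 3
σ(4) = 6 → σ⁻¹(6) = 4
σ(5) = 5 → σ⁻¹(5) = 5
σ(6) = 1 → σ⁻¹(1) = 6
σ(7) = 3 → σ⁻¹(3) = 7

σ⁻¹ = [6 3 7 2 5 4 1]


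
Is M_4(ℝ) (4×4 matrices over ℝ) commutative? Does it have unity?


Matrix multiplication is non-commutative for n ≥ 2; the identity matrix I is the unity; singular matrices give zero divisors, so not an integral domain
Commutative: No
Integral domain: No
Has unity: Yes

M_4(ℝ) (4×4 matrices over ℝ): Commutative=No, Unity=Yes


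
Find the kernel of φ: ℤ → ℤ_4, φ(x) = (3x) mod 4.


Kernel = preimage of identity
ker(φ) = {x ∈ ℤ : 3x ≡ 0 (mod 4)}. gcd(3,4) = 1, so 3x ≡ 0 (mod 4) ⟺ x ≡ 0 (mod 4/1 = 4). Hence ker(φ) = 4ℤ

ker(φ) = 4ℤ


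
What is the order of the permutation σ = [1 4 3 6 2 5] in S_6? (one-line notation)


Cycle decomposition: (2 4 6 5)
Cycle lengths: 4
Order = lcm(4) = 4

ord(σ) = 4


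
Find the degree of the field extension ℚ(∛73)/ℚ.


∛73 has minimal polynomial x³ - 73 (irreducible over ℚ since 73 is not a perfect cube)

[ℚ(∛73)/ℚ] = 3


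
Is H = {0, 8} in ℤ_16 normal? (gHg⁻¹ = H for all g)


H = {0, 8} in ℤ_16
ℤ_16 is abelian; every subgroup of an abelian group is normal

Yes, normal subgroup


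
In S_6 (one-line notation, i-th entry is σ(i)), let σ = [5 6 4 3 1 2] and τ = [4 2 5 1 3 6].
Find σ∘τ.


σ∘τ: apply τ first, then σ
1 →τ 4 →σ 3
2 →τ 2 →σ 6
3 →τ 5 →σ 1
4 →τ 1 →σ 5
5 →τ 3 →σ 4
6 →τ 6 →σ 2

σ∘τ = [3 6 1 5 4 2]


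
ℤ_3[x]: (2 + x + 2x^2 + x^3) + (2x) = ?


Add coefficients mod 3:
x^0: 2 + 0 = 2 (mod 3)
x^1: 1 + 2 = 0 (mod 3)
x^2: 2 + 0 = 2 (mod 3)
x^3: 1 + 0 = 1 (mod 3)
Result: 2 + 2x^2 + x^3

f + g = 2 + 2x^2 + x^3


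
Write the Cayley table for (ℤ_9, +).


Elements: {0, 1, 2, 3, 4, 5, 6, 7, 8}
Operation: addition mod 9
Entry (a, b) = (a + b) mod 9

Cayley table:
  | 0 | 1 | 2 | 3 | 4 | 5 | 6 | 7 | 8
0 | 0 | 1 | 2 | 3 | 4 | 5 | 6 | 7 | 8
1 | 1 | 2 | 3 | 4 | 5 | 6 | 7 | 8 | 0
2 | 2 | 3 | 4 | 5 | 6 | 7 | 8 | 0 | 1
3 | 3 | 4 | 5 | 6 | 7 | 8 | 0 | 1 | 2
4 | 4 | 5 | 6 | 7 | 8 | 0 | 1 | 2 | 3
5 | 5 | 6 | 7 | 8 | 0 | 1 | 2 | 3 | 4
6 | 6 | 7 | 8 | 0 | 1 | 2 | 3 | 4 | 5
7 | 7 | 8 | 0 | 1 | 2 | 3 | 4 | 5 | 6
8 | 8 | 0 | 1 | 2 | 3 | 4 | 5 | 6 | 7


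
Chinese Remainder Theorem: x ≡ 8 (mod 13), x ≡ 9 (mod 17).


m₁ = 13, m₂ = 17, gcd = 1, so CRT applies. M = m₁·m₂ = 221
Let M₁ = M/m₁ = 17, M₂ = M/m₂ = 13
Find y₁ ≡ M₁⁻¹ (mod m₁): 17⁻¹ ≡ 10 (mod 13)
Find y₂ ≡ M₂⁻¹ (mod m₂): 13⁻¹ ≡ 4 (mod 17)
x = a₁·M₁·y₁ + a₂·M₂·y₂ = 8·17·10 + 9·13·4 = 1828
Reduce mod 221: x ≡ 60
Check: 60 mod 13 = 8 ✓, 60 mod 17 = 9 ✓

x ≡ 60 (mod 221)


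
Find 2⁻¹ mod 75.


Use the extended Euclidean algorithm to write 1 = 2·s + 75·t; then s mod 75 is the inverse.
Euclidean algorithm:
  2 = 0·75 + 2
  75 = 37·2 + 1
  2 = 2·1 + 0
gcd(2,75) = 1
Back-substitution gives: 2·(-37) + 75·(1) = 1
So 2⁻¹ ≡ -37 ≡ 38 (mod 75)
Check: 2 × 38 = 76 ≡ 1 (mod 75) ✓

2⁻¹ ≡ 38 (mod 75)


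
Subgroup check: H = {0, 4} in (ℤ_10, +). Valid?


Subgroup test for H = {0, 4} in (ℤ_10, +):
(1) 0 ∈ H? Yes
(2) Closure: for all a,b ∈ H, (a+b) mod 10 ∈ H? No  [counterexample: 4 + 4 = 8 ∉ H]
(3) Inverses: for all a ∈ H, -a mod 10 ∈ H? No

No, H is not a subgroup of ℤ_10


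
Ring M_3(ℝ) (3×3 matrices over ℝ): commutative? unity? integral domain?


Matrix multiplication is non-commutative for n ≥ 2; the identity matrix I is the unity; singular matrices give zero divisors, so not an integral domain
Commutative: No
Integral domain: No
Has unity: Yes

M_3(ℝ) (3×3 matrices over ℝ): Commutative=No, Unity=Yes


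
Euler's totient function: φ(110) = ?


Factor n: 110 = 2 × 5 × 11
φ(n) = n · ∏(1 - 1/p) over distinct primes p | n
φ(110) = 110 · (1 - 1/2) · (1 - 1/5) · (1 - 1/11) = 40

φ(110) = 40


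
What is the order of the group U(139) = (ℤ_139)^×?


U(n) is the group of units mod n; |U(n)| = φ(n)
|U(139)| = φ(139) = 138

|U(139) = (ℤ_139)^×| = 138


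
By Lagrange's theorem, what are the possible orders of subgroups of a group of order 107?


Lagrange's theorem: |H| divides |G|
|G| = 107
Divisors of 107: 1, 107

Possible subgroup orders: {1, 107}


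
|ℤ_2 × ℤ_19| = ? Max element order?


|ℤ_2 × ℤ_19| = 2 × 19 = 38
Max element order = lcm(2,19) = 38
Cyclic? Yes (gcd=1)

|ℤ_2×ℤ_19| = 38, max element order = 38


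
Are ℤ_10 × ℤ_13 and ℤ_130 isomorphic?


Comparing ℤ_10 × ℤ_13 and ℤ_130:
gcd(10,13) = 1, so ℤ_10 × ℤ_13 ≅ ℤ_130 (CRT)

Yes, ℤ_10 × ℤ_13 ≅ ℤ_130


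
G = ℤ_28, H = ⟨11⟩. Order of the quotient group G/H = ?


|⟨11⟩| = n / gcd(11, 28) = 28 / 1 = 28
H is normal (ℤ_28 is abelian).
|G/H| = |G| / |H| = 28 / 28 = 1

|G/H| = 1


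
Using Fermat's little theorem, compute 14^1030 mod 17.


Fermat's little theorem: if p is prime and gcd(a,p)=1, then a^(p-1) ≡ 1 (mod p)
p = 17 is prime, gcd(14,17) = 1
Reduce exponent: 1030 mod 16 = 6
So 14^1030 ≡ 14^6 (mod 17)
14^6 mod 17 = 15

14^1030 ≡ 15 (mod 17)


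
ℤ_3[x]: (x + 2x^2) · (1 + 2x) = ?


Expand and collect like terms; reduce coefficients mod 3:
x^0: 0·1 = 0 ≡ 0 (mod 3)
x^1: 0·2 + 1·1 = 1 ≡ 1 (mod 3)
x^2: 1·2 + 2·1 = 4 ≡ 1 (mod 3)
x^3: 2·2 = 4 ≡ 1 (mod 3)
Result: x + x^2 + x^3

f · g = x + x^2 + x^3


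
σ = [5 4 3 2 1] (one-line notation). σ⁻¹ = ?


To find σ⁻¹, swap domain and range:
σ(1) = 5 → σ⁻¹(5) = 1
σ(2) = 4 → σ⁻¹(4) = 2
σ(3) = 3 → σ⁻¹(3) = 3
σ(4) = 2 → σ⁻¹(2) = 4
σ(5) = 1 → σ⁻¹(1) = 5

σ⁻¹ = [5 4 3 2 1]


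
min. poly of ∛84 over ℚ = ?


∛84 satisfies x³ - 84 = 0, irreducible over ℚ (no rational root; 84 is not a perfect cube)

Minimal polynomial: x³ - 84


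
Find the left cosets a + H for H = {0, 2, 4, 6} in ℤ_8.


H = {0, 2, 4, 6}, |H| = 4
Number of cosets = |G|/|H| = 8/4 = 2
0 + H = {0, 2, 4, 6}
1 + H = {1, 3, 5, 7}

Cosets: 0+H={0,2,4,6}; 1+H={1,3,5,7}


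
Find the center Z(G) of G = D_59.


Z(G) = {g ∈ G | gx = xg for all x ∈ G}
For odd n, Z(D_n) = {e}: no nontrivial rotation commutes with all reflections

Z(D_59) = {e}


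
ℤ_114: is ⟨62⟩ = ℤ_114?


g generates ℤ_n iff gcd(g, n) = 1
gcd(62, 114) = 2
Since gcd = 2 ≠ 1, ⟨62⟩ has order 57 < 114, so 62 is not a generator.

No, 62 does not generate ℤ_114


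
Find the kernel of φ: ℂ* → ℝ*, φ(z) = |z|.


Kernel = preimage of identity
ker(φ) = {z ∈ ℂ* | |z| = 1} = unit circle S¹

ker(φ) = S¹ (unit circle)


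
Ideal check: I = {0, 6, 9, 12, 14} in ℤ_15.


Check ideal conditions for I = {0, 6, 9, 12, 14} in ℤ_15:
(1) I is an additive subgroup? No
(2) For r ∈ ℤ_15 and a ∈ I: r·a ∈ I? No  [counterexample: r=2, a=9, r·a mod 15 = 3 ∉ I]

No, I is not an ideal of ℤ_15


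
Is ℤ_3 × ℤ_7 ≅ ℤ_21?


Comparing ℤ_3 × ℤ_7 and ℤ_21:
gcd(3,7) = 1, so ℤ_3 × ℤ_7 ≅ ℤ_21 (CRT)

Yes, ℤ_3 × ℤ_7 ≅ ℤ_21


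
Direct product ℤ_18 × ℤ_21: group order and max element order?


|ℤ_18 × ℤ_21| = 18 × 21 = 378
Max element order = lcm(18,21) = 126
Cyclic? No (gcd=3)

|ℤ_18×ℤ_21| = 378, max element order = 126


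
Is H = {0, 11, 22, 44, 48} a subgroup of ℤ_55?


Subgroup test for H = {0, 11, 22, 44, 48} in (ℤ_55, +):
(1) 0 ∈ H? Yes
(2) Closure: for all a,b ∈ H, (a+b) mod 55 ∈ H? No  [counterexample: 11 + 22 = 33 ∉ H]
(3) Inverses: for all a ∈ H, -a mod 55 ∈ H? No

No, H is not a subgroup of ℤ_55


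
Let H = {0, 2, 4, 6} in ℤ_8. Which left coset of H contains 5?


5 + H = {5 + h (mod 8) : h ∈ H}
5+0=5, 5+2=7, 5+4=1, 5+6=3
5 + H = {1, 3, 5, 7} = 1 + H

5 + H = {1, 3, 5, 7}


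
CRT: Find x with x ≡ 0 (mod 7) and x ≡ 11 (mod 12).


m₁ = 7, m₂ = 12, gcd = 1, so CRT applies. M = m₁·m₂ = 84
Let M₁ = M/m₁ = 12, M₂ = M/m₂ = 7
Find y₁ ≡ M₁⁻¹ (mod m₁): 12⁻¹ ≡ 3 (mod 7)
Find y₂ ≡ M₂⁻¹ (mod m₂): 7⁻¹ ≡ 7 (mod 12)
x = a₁·M₁·y₁ + a₂·M₂·y₂ = 0·12·3 + 11·7·7 = 539
Reduce mod 84: x ≡ 35
Check: 35 mod 7 = 0 ✓, 35 mod 12 = 11 ✓

x ≡ 35 (mod 84)


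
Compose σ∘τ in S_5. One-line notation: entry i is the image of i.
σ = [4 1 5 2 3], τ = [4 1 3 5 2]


σ∘τ: apply τ first, then σ
1 →τ 4 →σ 2
2 →τ 1 →σ 4
3 →τ 3 →σ 5
4 →τ 5 →σ 3
5 →τ 2 →σ 1

σ∘τ = [2 4 5 3 1]


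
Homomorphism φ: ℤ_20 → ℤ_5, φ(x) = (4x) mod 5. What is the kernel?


Kernel = preimage of identity
ker(φ) = {x ∈ ℤ_20 : 4x ≡ 0 (mod 5)}. Since 5 | 20, φ is well-defined. The kernel is the cyclic subgroup ⟨5⟩ of ℤ_20 (order 4), i.e. {0, 5, 10, 15}

ker(φ) = {0, 5, 10, 15}


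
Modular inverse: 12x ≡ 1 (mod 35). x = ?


Use the extended Euclidean algorithm to write 1 = 12·s + 35·t; then s mod 35 is the inverse.
Euclidean algorithm:
  12 = 0·35 + 12
  35 = 2·12 + 11
  12 = 1·11 + 1
  11 = 11·1 + 0
gcd(12,35) = 1
Back-substitution gives: 12·(3) + 35·(-1) = 1
So 12⁻¹ ≡ 3 ≡ 3 (mod 35)
Check: 12 × 3 = 36 ≡ 1 (mod 35) ✓

12⁻¹ ≡ 3 (mod 35)


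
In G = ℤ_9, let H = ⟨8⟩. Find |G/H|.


|⟨8⟩| = n / gcd(8, 9) = 9 / 1 = 9
H is normal (ℤ_9 is abelian).
|G/H| = |G| / |H| = 9 / 9 = 1

|G/H| = 1


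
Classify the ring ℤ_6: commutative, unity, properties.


ℤ_6 is a commutative ring with unity 1; 6 = 2×3 is composite, so 2·3 ≡ 0 gives zero divisors (not an integral domain)
Commutative: Yes
Integral domain: No
Has unity: Yes

ℤ_6: Commutative=Yes, Unity=Yes


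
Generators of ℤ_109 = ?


g generates ℤ_n iff gcd(g,n) = 1
Prime factors of 109: 109
Generators are g ∈ {1,...,108} not divisible by any of these primes.
Generators: {1, 2, 3, 4, 5, 6, 7, 8, 9, 10, 11, 12, 13, 14, 15, 16, 17, 18, 19, 20, 21, 22, 23, 24, 25, 26, 27, 28, 29, 30, 31, 32, 33, 34, 35, 36, 37, 38, 39, 40, 41, 42, 43, 44, 45, 46, 47, 48, 49, 50, 51, 52, 53, 54, 55, 56, 57, 58, 59, 60, 61, 62, 63, 64, 65, 66, 67, 68, 69, 70, 71, 72, 73, 74, 75, 76, 77, 78, 79, 80, 81, 82, 83, 84, 85, 86, 87, 88, 89, 90, 91, 92, 93, 94, 95, 96, 97, 98, 99, 100, 101, 102, 103, 104, 105, 106, 107, 108}
Number of generators = φ(109) = 108

Generators of ℤ_109 = {1, 2, 3, 4, 5, 6, 7, 8, 9, 10, 11, 12, 13, 14, 15, 16, 17, 18, 19, 20, 21, 22, 23, 24, 25, 26, 27, 28, 29, 30, 31, 32, 33, 34, 35, 36, 37, 38, 39, 40, 41, 42, 43, 44, 45, 46, 47, 48, 49, 50, 51, 52, 53, 54, 55, 56, 57, 58, 59, 60, 61, 62, 63, 64, 65, 66, 67, 68, 69, 70, 71, 72, 73, 74, 75, 76, 77, 78, 79, 80, 81, 82, 83, 84, 85, 86, 87, 88, 89, 90, 91, 92, 93, 94, 95, 96, 97, 98, 99, 100, 101, 102, 103, 104, 105, 106, 107, 108}


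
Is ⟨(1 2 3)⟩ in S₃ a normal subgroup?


H = ⟨(1 2 3)⟩ in S₃
⟨(1 2 3)⟩ has order 3 and index 2 in S₃; index-2 subgroups are normal

Yes, normal subgroup


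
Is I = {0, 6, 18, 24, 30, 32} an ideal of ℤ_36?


Check ideal conditions for I = {0, 6, 18, 24, 30, 32} in ℤ_36:
(1) I is an additive subgroup? No
(2) For r ∈ ℤ_36 and a ∈ I: r·a ∈ I? No  [counterexample: r=2, a=6, r·a mod 36 = 12 ∉ I]

No, I is not an ideal of ℤ_36


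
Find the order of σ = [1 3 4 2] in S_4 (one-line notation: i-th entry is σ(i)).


Cycle decomposition: (2 3 4)
Cycle lengths: 3
Order = lcm(3) = 3

ord(σ) = 3


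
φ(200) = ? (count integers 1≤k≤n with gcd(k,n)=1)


Factor n: 200 = 2^3 × 5^2
φ(n) = n · ∏(1 - 1/p) over distinct primes p | n
φ(200) = 200 · (1 - 1/2) · (1 - 1/5) = 80

φ(200) = 80


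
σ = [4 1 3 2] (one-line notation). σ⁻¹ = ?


To find σ⁻¹, swap domain and range:
σ(1) = 4 → σ⁻¹(4) = 1
σ(2) = 1 → σ⁻¹(1) = 2
σ(3) = 3 → σ⁻¹(3) = 3
σ(4) = 2 → σ⁻¹(2) = 4

σ⁻¹ = [2 4 3 1]


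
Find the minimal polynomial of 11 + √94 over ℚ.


Let α = 11 + √94. Then α - 11 = √94, so (α - 11)² = 94, giving α² - 22α + 27 = 0. Degree 2 and α ∉ ℚ, so this is the minimal polynomial.

Minimal polynomial: x² - 22x + 27


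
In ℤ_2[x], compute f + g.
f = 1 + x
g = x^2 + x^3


Add coefficients mod 2:
x^0: 1 + 0 = 1 (mod 2)
x^1: 1 + 0 = 1 (mod 2)
x^2: 0 + 1 = 1 (mod 2)
x^3: 0 + 1 = 1 (mod 2)
Result: 1 + x + x^2 + x^3

f + g = 1 + x + x^2 + x^3


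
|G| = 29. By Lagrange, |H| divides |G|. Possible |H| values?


Lagrange's theorem: |H| divides |G|
|G| = 29
Divisors of 29: 1, 29

Possible subgroup orders: {1, 29}


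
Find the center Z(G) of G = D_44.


Z(G) = {g ∈ G | gx = xg for all x ∈ G}
For even n, Z(D_n) = {e, r^(n/2)}: the 180° rotation r^22 commutes with every reflection and rotation

Z(D_44) = {e, r^22}


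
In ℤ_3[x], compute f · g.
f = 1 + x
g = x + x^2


Expand and collect like terms; reduce coefficients mod 3:
x^0: 1·0 = 0 ≡ 0 (mod 3)
x^1: 1·1 + 1·0 = 1 ≡ 1 (mod 3)
x^2: 1·1 + 1·1 = 2 ≡ 2 (mod 3)
x^3: 1·1 = 1 ≡ 1 (mod 3)
Result: x + 2x^2 + x^3

f · g = x + 2x^2 + x^3


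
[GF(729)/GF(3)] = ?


GF(729) = GF(3^6), so the extension degree is 6

[GF(729)/GF(3)] = 6


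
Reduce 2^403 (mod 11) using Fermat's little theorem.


Fermat's little theorem: if p is prime and gcd(a,p)=1, then a^(p-1) ≡ 1 (mod p)
p = 11 is prime, gcd(2,11) = 1
Reduce exponent: 403 mod 10 = 3
So 2^403 ≡ 2^3 (mod 11)
2^3 mod 11 = 8

2^403 ≡ 8 (mod 11)


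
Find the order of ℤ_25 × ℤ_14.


|A × B| = |A| · |B|
|ℤ_25 × ℤ_14| = 25 × 14 = 350

|ℤ_25 × ℤ_14| = 350


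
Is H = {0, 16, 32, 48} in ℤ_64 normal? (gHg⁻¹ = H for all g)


H = {0, 16, 32, 48} in ℤ_64
ℤ_64 is abelian; every subgroup of an abelian group is normal

Yes, normal subgroup


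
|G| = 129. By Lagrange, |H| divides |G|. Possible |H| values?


Lagrange's theorem: |H| divides |G|
|G| = 129
Divisors of 129: 1, 3, 43, 129

Possible subgroup orders: {1, 3, 43, 129}


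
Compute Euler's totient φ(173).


Factor n: 173 = 173
φ(n) = n · ∏(1 - 1/p) over distinct primes p | n
φ(173) = 173 · (1 - 1/173) = 172

φ(173) = 172


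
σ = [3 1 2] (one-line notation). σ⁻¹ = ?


To find σ⁻¹, swap domain and range:
σ(1) = 3 → σ⁻¹(3) = 1
σ(2) = 1 → σ⁻¹(1) = 2
σ(3) = 2 → σ⁻¹(2) = 3

σ⁻¹ = [2 3 1]


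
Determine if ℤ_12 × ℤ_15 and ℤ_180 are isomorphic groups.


Comparing ℤ_12 × ℤ_15 and ℤ_180:
gcd(12,15) = 3 ≠ 1. Max element order in ℤ_12×ℤ_15 is lcm(12,15) = 60 < 180, so it has no element of order 180

No, ℤ_12 × ℤ_15 ≇ ℤ_180


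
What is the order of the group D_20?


|D_n| = 2n (n rotations and n reflections)
|D_20| = 2×20 = 40

|D_20| = 40


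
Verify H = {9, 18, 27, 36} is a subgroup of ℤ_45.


Subgroup test for H = {9, 18, 27, 36} in (ℤ_45, +):
(1) 0 ∈ H? No
(2) Closure: for all a,b ∈ H, (a+b) mod 45 ∈ H? No  [counterexample: 9 + 36 = 0 ∉ H]
(3) Inverses: for all a ∈ H, -a mod 45 ∈ H? Yes

No, H is not a subgroup of ℤ_45


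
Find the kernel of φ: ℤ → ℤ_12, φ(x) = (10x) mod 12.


Kernel = preimage of identity
ker(φ) = {x ∈ ℤ : 10x ≡ 0 (mod 12)}. gcd(10,12) = 2, so 10x ≡ 0 (mod 12) ⟺ x ≡ 0 (mod 12/2 = 6). Hence ker(φ) = 6ℤ

ker(φ) = 6ℤ


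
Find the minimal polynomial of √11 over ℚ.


√11 satisfies x² - 11 = 0, irreducible over ℚ since 11 is squarefree

Minimal polynomial: x² - 11


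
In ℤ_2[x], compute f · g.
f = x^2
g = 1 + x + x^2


Expand and collect like terms; reduce coefficients mod 2:
x^0: 0·1 = 0 ≡ 0 (mod 2)
x^1: 0·1 + 0·1 = 0 ≡ 0 (mod 2)
x^2: 0·1 + 0·1 + 1·1 = 1 ≡ 1 (mod 2)
x^3: 0·1 + 1·1 = 1 ≡ 1 (mod 2)
x^4: 1·1 = 1 ≡ 1 (mod 2)
Result: x^2 + x^3 + x^4

f · g = x^2 + x^3 + x^4


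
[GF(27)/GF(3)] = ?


GF(27) = GF(3^3), so the extension degree is 3

[GF(27)/GF(3)] = 3


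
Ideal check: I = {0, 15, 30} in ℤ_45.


Check ideal conditions for I = {0, 15, 30} in ℤ_45:
(1) I is an additive subgroup? Yes
(2) For r ∈ ℤ_45 and a ∈ I: r·a ∈ I? Yes

Yes, I is an ideal of ℤ_45


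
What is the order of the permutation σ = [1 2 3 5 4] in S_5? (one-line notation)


Cycle decomposition: (4 5)
Cycle lengths: 2
Order = lcm(2) = 2

ord(σ) = 2


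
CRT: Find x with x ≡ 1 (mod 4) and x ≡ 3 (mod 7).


m₁ = 4, m₂ = 7, gcd = 1, so CRT applies. M = m₁·m₂ = 28
Let M₁ = M/m₁ = 7, M₂ = M/m₂ = 4
Find y₁ ≡ M₁⁻¹ (mod m₁): 7⁻¹ ≡ 3 (mod 4)
Find y₂ ≡ M₂⁻¹ (mod m₂): 4⁻¹ ≡ 2 (mod 7)
x = a₁·M₁·y₁ + a₂·M₂·y₂ = 1·7·3 + 3·4·2 = 45
Reduce mod 28: x ≡ 17
Check: 17 mod 4 = 1 ✓, 17 mod 7 = 3 ✓

x ≡ 17 (mod 28)


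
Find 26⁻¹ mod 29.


Use the extended Euclidean algorithm to write 1 = 26·s + 29·t; then s mod 29 is the inverse.
Euclidean algorithm:
  26 = 0·29 + 26
  29 = 1·26 + 3
  26 = 8·3 + 2
  3 = 1·2 + 1
  2 = 2·1 + 0
gcd(26,29) = 1
Back-substitution gives: 26·(-10) + 29·(9) = 1
So 26⁻¹ ≡ -10 ≡ 19 (mod 29)
Check: 26 × 19 = 494 ≡ 1 (mod 29) ✓

26⁻¹ ≡ 19 (mod 29)


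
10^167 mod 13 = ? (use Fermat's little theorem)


Fermat's little theorem: if p is prime and gcd(a,p)=1, then a^(p-1) ≡ 1 (mod p)
p = 13 is prime, gcd(10,13) = 1
Reduce exponent: 167 mod 12 = 11
So 10^167 ≡ 10^11 (mod 13)
10^11 mod 13 = 4

10^167 ≡ 4 (mod 13)


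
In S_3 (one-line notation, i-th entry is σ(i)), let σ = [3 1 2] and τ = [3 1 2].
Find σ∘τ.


σ∘τ: apply τ first, then σ
1 →τ 3 →σ 2
2 →τ 1 →σ 3
3 →τ 2 →σ 1

σ∘τ = [2 3 1]


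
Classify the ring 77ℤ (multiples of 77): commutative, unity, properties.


77ℤ is a commutative ring under +,× but has no multiplicative identity (1 ∉ 77ℤ); it has no zero divisors, but without unity it is not an integral domain
Commutative: Yes
Integral domain: No
Has unity: No

77ℤ (multiples of 77): Commutative=Yes, Unity=No


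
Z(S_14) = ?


Z(G) = {g ∈ G | gx = xg for all x ∈ G}
S_n is non-abelian for n ≥ 3; Z(S_14) is trivial

Z(S_14) = {e}


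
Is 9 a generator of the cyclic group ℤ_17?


g generates ℤ_n iff gcd(g, n) = 1
gcd(9, 17) = 1
Since gcd = 1, 9 is a generator.

Yes, 9 generates ℤ_17


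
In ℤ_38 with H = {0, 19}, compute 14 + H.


14 + H = {14 + h (mod 38) : h ∈ H}
14+0=14, 14+19=33

14 + H = {14, 33}


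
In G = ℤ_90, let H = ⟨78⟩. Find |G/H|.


|⟨78⟩| = n / gcd(78, 90) = 90 / 6 = 15
H is normal (ℤ_90 is abelian).
|G/H| = |G| / |H| = 90 / 15 = 6

|G/H| = 6


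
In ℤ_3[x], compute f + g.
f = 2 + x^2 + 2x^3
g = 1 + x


Add coefficients mod 3:
x^0: 2 + 1 = 0 (mod 3)
x^1: 0 + 1 = 1 (mod 3)
x^2: 1 + 0 = 1 (mod 3)
x^3: 2 + 0 = 2 (mod 3)
Result: x + x^2 + 2x^3

f + g = x + x^2 + 2x^3


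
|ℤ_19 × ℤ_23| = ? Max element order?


|ℤ_19 × ℤ_23| = 19 × 23 = 437
Max element order = lcm(19,23) = 437
Cyclic? Yes (gcd=1)

|ℤ_19×ℤ_23| = 437, max element order = 437


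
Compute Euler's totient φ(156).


Factor n: 156 = 2^2 × 3 × 13
φ(n) = n · ∏(1 - 1/p) over distinct primes p | n
φ(156) = 156 · (1 - 1/2) · (1 - 1/3) · (1 - 1/13) = 48

φ(156) = 48


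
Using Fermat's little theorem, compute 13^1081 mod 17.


Fermat's little theorem: if p is prime and gcd(a,p)=1, then a^(p-1) ≡ 1 (mod p)
p = 17 is prime, gcd(13,17) = 1
Reduce exponent: 1081 mod 16 = 9
So 13^1081 ≡ 13^9 (mod 17)
13^9 mod 17 = 13

13^1081 ≡ 13 (mod 17)


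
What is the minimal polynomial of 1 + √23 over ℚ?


Let α = 1 + √23. Then α - 1 = √23, so (α - 1)² = 23, giving α² - 2α - 22 = 0. Degree 2 and α ∉ ℚ, so this is the minimal polynomial.

Minimal polynomial: x² - 2x - 22


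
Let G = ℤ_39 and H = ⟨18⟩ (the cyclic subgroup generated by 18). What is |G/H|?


|⟨18⟩| = n / gcd(18, 39) = 39 / 3 = 13
H is normal (ℤ_39 is abelian).
|G/H| = |G| / |H| = 39 / 13 = 3

|G/H| = 3


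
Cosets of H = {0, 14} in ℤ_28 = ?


H = {0, 14}, |H| = 2
Number of cosets = |G|/|H| = 28/2 = 14
0 + H = {0, 14}
1 + H = {1, 15}
2 + H = {2, 16}
3 + H = {3, 17}
4 + H = {4, 18}
5 + H = {5, 19}
6 + H = {6, 20}
7 + H = {7, 21}
8 + H = {8, 22}
9 + H = {9, 23}
10 + H = {10, 24}
11 + H = {11, 25}
12 + H = {12, 26}
13 + H = {13, 27}

Cosets: 0+H={0,14}; 1+H={1,15}; 2+H={2,16}; 3+H={3,17}; 4+H={4,18}; 5+H={5,19}; 6+H={6,20}; 7+H={7,21}; 8+H={8,22}; 9+H={9,23}; 10+H={10,24}; 11+H={11,25}; 12+H={12,26}; 13+H={13,27}


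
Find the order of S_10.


|S_n| = n! (number of permutations of n symbols)
|S_10| = 10! = 3628800

|S_10| = 3628800


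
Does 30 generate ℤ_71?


g generates ℤ_n iff gcd(g, n) = 1
gcd(30, 71) = 1
Since gcd = 1, 30 is a generator.

Yes, 30 generates ℤ_71


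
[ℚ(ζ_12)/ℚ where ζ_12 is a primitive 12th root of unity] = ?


[ℚ(ζ_n):ℚ] = deg Φ_n(x) = φ(n). Here φ(12) = 4

[ℚ(ζ_12)/ℚ where ζ_12 is a primitive 12th root of unity] = 4


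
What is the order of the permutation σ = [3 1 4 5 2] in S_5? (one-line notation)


Cycle decomposition: (1 3 4 5 2)
Cycle lengths: 5
Order = lcm(5) = 5

ord(σ) = 5


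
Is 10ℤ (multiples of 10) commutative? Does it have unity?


10ℤ is a commutative ring under +,× but has no multiplicative identity (1 ∉ 10ℤ); it has no zero divisors, but without unity it is not an integral domain
Commutative: Yes
Integral domain: No
Has unity: No

10ℤ (multiples of 10): Commutative=Yes, Unity=No


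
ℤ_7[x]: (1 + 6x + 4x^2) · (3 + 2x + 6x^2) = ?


Expand and collect like terms; reduce coefficients mod 7:
x^0: 1·3 = 3 ≡ 3 (mod 7)
x^1: 1·2 + 6·3 = 20 ≡ 6 (mod 7)
x^2: 1·6 + 6·2 + 4·3 = 30 ≡ 2 (mod 7)
x^3: 6·6 + 4·2 = 44 ≡ 2 (mod 7)
x^4: 4·6 = 24 ≡ 3 (mod 7)
Result: 3 + 6x + 2x^2 + 2x^3 + 3x^4

f · g = 3 + 6x + 2x^2 + 2x^3 + 3x^4


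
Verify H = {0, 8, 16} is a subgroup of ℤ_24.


Subgroup test for H = {0, 8, 16} in (ℤ_24, +):
(1) 0 ∈ H? Yes
(2) Closure: for all a,b ∈ H, (a+b) mod 24 ∈ H? Yes
(3) Inverses: for all a ∈ H, -a mod 24 ∈ H? Yes

Yes, H is a subgroup of ℤ_24


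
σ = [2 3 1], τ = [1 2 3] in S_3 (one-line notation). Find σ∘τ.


σ∘τ: apply τ first, then σ
1 →τ 1 →σ 2
2 →τ 2 →σ 3
3 →τ 3 →σ 1

σ∘τ = [2 3 1]


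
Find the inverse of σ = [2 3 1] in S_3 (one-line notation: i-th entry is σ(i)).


To find σ⁻¹, swap domain and range:
σ(1) = 2 → σ⁻¹(2) = 1
σ(2) = 3 → σ⁻¹(3) = 2
σ(3) = 1 → σ⁻¹(1) = 3

σ⁻¹ = [3 1 2]


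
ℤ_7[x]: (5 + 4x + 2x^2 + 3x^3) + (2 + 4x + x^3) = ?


Add coefficients mod 7:
x^0: 5 + 2 = 0 (mod 7)
x^1: 4 + 4 = 1 (mod 7)
x^2: 2 + 0 = 2 (mod 7)
x^3: 3 + 1 = 4 (mod 7)
Result: x + 2x^2 + 4x^3

f + g = x + 2x^2 + 4x^3


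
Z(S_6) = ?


Z(G) = {g ∈ G | gx = xg for all x ∈ G}
S_n is non-abelian for n ≥ 3; Z(S_6) is trivial

Z(S_6) = {e}


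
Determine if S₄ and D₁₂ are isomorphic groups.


Comparing S₄ and D₁₂:
S₄ has trivial center; D₁₂ has center {e, r⁶}

No, S₄ ≇ D₁₂


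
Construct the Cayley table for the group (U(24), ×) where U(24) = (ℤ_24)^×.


Elements: {1, 5, 7, 11, 13, 17, 19, 23}
Operation: multiplication mod 24
Entry (a, b) = (a × b) mod 24

Cayley table:
   |  1 |  5 |  7 | 11 | 13 | 17 | 19 | 23
 1 |  1 |  5 |  7 | 11 | 13 | 17 | 19 | 23
 5 |  5 |  1 | 11 |  7 | 17 | 13 | 23 | 19
 7 |  7 | 11 |  1 |  5 | 19 | 23 | 13 | 17
11 | 11 |  7 |  5 |  1 | 23 | 19 | 17 | 13
13 | 13 | 17 | 19 | 23 |  1 |  5 |  7 | 11
17 | 17 | 13 | 23 | 19 |  5 |  1 | 11 |  7
19 | 19 | 23 | 13 | 17 |  7 | 11 |  1 |  5
23 | 23 | 19 | 17 | 13 | 11 |  7 |  5 |  1


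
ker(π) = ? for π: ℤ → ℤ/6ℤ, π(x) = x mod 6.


Kernel = preimage of identity
ker(π) = multiples of 6 = 6ℤ

ker(π) = 6ℤ


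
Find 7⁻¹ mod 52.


Use the extended Euclidean algorithm to write 1 = 7·s + 52·t; then s mod 52 is the inverse.
Euclidean algorithm:
  7 = 0·52 + 7
  52 = 7·7 + 3
  7 = 2·3 + 1
  3 = 3·1 + 0
gcd(7,52) = 1
Back-substitution gives: 7·(15) + 52·(-2) = 1
So 7⁻¹ ≡ 15 ≡ 15 (mod 52)
Check: 7 × 15 = 105 ≡ 1 (mod 52) ✓

7⁻¹ ≡ 15 (mod 52)


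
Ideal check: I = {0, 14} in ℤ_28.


Check ideal conditions for I = {0, 14} in ℤ_28:
(1) I is an additive subgroup? Yes
(2) For r ∈ ℤ_28 and a ∈ I: r·a ∈ I? Yes

Yes, I is an ideal of ℤ_28


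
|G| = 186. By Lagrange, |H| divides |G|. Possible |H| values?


Lagrange's theorem: |H| divides |G|
|G| = 186
Divisors of 186: 1, 2, 3, 6, 31, 62, 93, 186

Possible subgroup orders: {1, 2, 3, 6, 31, 62, 93, 186}


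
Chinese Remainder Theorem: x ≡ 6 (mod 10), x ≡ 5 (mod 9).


m₁ = 10, m₂ = 9, gcd = 1, so CRT applies. M = m₁·m₂ = 90
Let M₁ = M/m₁ = 9, M₂ = M/m₂ = 10
Find y₁ ≡ M₁⁻¹ (mod m₁): 9⁻¹ ≡ 9 (mod 10)
Find y₂ ≡ M₂⁻¹ (mod m₂): 10⁻¹ ≡ 1 (mod 9)
x = a₁·M₁·y₁ + a₂·M₂·y₂ = 6·9·9 + 5·10·1 = 536
Reduce mod 90: x ≡ 86
Check: 86 mod 10 = 6 ✓, 86 mod 9 = 5 ✓

x ≡ 86 (mod 90)


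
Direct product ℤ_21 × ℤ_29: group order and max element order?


|ℤ_21 × ℤ_29| = 21 × 29 = 609
Max element order = lcm(21,29) = 609
Cyclic? Yes (gcd=1)

|ℤ_21×ℤ_29| = 609, max element order = 609


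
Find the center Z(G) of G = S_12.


Z(G) = {g ∈ G | gx = xg for all x ∈ G}
S_n is non-abelian for n ≥ 3; Z(S_12) is trivial

Z(S_12) = {e}


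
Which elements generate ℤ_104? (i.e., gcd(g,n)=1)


g generates ℤ_n iff gcd(g,n) = 1
Prime factors of 104: 2, 13
Generators are g ∈ {1,...,103} not divisible by any of these primes.
Generators: {1, 3, 5, 7, 9, 11, 15, 17, 19, 21, 23, 25, 27, 29, 31, 33, 35, 37, 41, 43, 45, 47, 49, 51, 53, 55, 57, 59, 61, 63, 67, 69, 71, 73, 75, 77, 79, 81, 83, 85, 87, 89, 93, 95, 97, 99, 101, 103}
Number of generators = φ(104) = 48

Generators of ℤ_104 = {1, 3, 5, 7, 9, 11, 15, 17, 19, 21, 23, 25, 27, 29, 31, 33, 35, 37, 41, 43, 45, 47, 49, 51, 53, 55, 57, 59, 61, 63, 67, 69, 71, 73, 75, 77, 79, 81, 83, 85, 87, 89, 93, 95, 97, 99, 101, 103}


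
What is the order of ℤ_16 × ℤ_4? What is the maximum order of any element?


|ℤ_16 × ℤ_4| = 16 × 4 = 64
Max element order = lcm(16,4) = 16
Cyclic? No (gcd=4)

|ℤ_16×ℤ_4| = 64, max element order = 16


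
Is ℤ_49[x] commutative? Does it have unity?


ℤ_49 has zero divisors (7·7 ≡ 0), and these lift to constant zero divisors in ℤ_49[x]; so not an integral domain
Commutative: Yes
Integral domain: No
Has unity: Yes

ℤ_49[x]: Commutative=Yes, Unity=Yes


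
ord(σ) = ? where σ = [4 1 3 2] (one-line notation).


Cycle decomposition: (1 4 2)
Cycle lengths: 3
Order = lcm(3) = 3

ord(σ) = 3


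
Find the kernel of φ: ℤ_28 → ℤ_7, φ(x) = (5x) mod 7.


Kernel = preimage of identity
ker(φ) = {x ∈ ℤ_28 : 5x ≡ 0 (mod 7)}. Since 7 | 28, φ is well-defined. The kernel is the cyclic subgroup ⟨7⟩ of ℤ_28 (order 4), i.e. {0, 7, 14, 21}

ker(φ) = {0, 7, 14, 21}


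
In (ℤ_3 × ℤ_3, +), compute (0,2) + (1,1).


Operation: componentwise addition mod (3, 3)
(0,2) + (1,1) = ((a₁+b₁) mod 3, (a₂+b₂) mod 3) with a = (0,2), b = (1,1)

(0,2) + (1,1) = (1,0)


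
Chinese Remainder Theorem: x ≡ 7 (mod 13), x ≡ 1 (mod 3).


m₁ = 13, m₂ = 3, gcd = 1, so CRT applies. M = m₁·m₂ = 39
Let M₁ = M/m₁ = 3, M₂ = M/m₂ = 13
Find y₁ ≡ M₁⁻¹ (mod m₁): 3⁻¹ ≡ 9 (mod 13)
Find y₂ ≡ M₂⁻¹ (mod m₂): 13⁻¹ ≡ 1 (mod 3)
x = a₁·M₁·y₁ + a₂·M₂·y₂ = 7·3·9 + 1·13·1 = 202
Reduce mod 39: x ≡ 7
Check: 7 mod 13 = 7 ✓, 7 mod 3 = 1 ✓

x ≡ 7 (mod 39)


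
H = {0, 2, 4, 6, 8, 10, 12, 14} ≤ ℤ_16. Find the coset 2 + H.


2 + H = {2 + h (mod 16) : h ∈ H}
2+0=2, 2+2=4, 2+4=6, 2+6=8, 2+8=10, 2+10=12, 2+12=14, 2+14=0
2 + H = {0, 2, 4, 6, 8, 10, 12, 14} = 0 + H

2 + H = {0, 2, 4, 6, 8, 10, 12, 14}


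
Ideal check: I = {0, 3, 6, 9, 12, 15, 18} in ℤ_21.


Check ideal conditions for I = {0, 3, 6, 9, 12, 15, 18} in ℤ_21:
(1) I is an additive subgroup? Yes
(2) For r ∈ ℤ_21 and a ∈ I: r·a ∈ I? Yes

Yes, I is an ideal of ℤ_21


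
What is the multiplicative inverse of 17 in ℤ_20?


Use the extended Euclidean algorithm to write 1 = 17·s + 20·t; then s mod 20 is the inverse.
Euclidean algorithm:
  17 = 0·20 + 17
  20 = 1·17 + 3
  17 = 5·3 + 2
  3 = 1·2 + 1
  2 = 2·1 + 0
gcd(17,20) = 1
Back-substitution gives: 17·(-7) + 20·(6) = 1
So 17⁻¹ ≡ -7 ≡ 13 (mod 20)
Check: 17 × 13 = 221 ≡ 1 (mod 20) ✓

17⁻¹ ≡ 13 (mod 20)


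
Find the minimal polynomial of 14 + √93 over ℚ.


Let α = 14 + √93. Then α - 14 = √93, so (α - 14)² = 93, giving α² - 28α + 103 = 0. Degree 2 and α ∉ ℚ, so this is the minimal polynomial.

Minimal polynomial: x² - 28x + 103
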